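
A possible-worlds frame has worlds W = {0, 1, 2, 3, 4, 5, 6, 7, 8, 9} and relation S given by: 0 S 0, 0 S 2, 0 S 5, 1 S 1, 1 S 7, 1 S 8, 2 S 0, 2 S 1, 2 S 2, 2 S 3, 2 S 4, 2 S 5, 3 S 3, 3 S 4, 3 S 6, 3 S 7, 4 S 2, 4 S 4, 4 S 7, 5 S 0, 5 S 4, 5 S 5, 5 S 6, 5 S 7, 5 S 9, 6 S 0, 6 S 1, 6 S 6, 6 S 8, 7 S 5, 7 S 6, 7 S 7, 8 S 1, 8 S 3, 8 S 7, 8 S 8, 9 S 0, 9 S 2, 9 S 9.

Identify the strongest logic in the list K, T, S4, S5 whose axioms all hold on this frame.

Reflexive (axiom T): yes — every world is S-related to itself.
Transitive (axiom 4): no — 0 S 2 and 2 S 1, but not 0 S 1.
Euclidean (axiom 5): no — 0 S 5 and 0 S 2, but not 5 S 2.
So F validates K, T; S4 would additionally require S to be transitive. The strongest is T.

T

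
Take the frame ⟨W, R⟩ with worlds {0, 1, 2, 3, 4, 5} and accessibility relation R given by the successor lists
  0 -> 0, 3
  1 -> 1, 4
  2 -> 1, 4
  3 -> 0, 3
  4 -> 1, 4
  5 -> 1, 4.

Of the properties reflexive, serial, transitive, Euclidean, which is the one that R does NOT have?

Reflexive: no — 2 is not related to itself.
Serial: yes — every world has a successor (e.g. 0 R 0).
Transitive: yes — every two-step R-path is closed by a direct edge.
Euclidean: yes — any two successors of a common world are R-related.
Only reflexive fails.

reflexive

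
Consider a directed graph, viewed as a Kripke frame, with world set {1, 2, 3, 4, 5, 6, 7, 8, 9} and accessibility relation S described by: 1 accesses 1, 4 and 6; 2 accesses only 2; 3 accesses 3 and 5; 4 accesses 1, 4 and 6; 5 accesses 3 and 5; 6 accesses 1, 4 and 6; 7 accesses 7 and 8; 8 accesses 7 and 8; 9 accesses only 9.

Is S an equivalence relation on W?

Reflexive: yes — every world is S-related to itself.
Symmetric: yes — every pair in S has its reverse in S.
Transitive: yes — every two-step S-path is closed by a direct edge.
So S is an equivalence relation.

Yes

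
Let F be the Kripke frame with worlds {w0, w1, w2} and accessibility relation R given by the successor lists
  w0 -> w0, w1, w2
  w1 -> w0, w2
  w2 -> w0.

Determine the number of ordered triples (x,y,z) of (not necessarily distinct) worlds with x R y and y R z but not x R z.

Enumerating: (w1,w0,w1), (w2,w0,w1), (w2,w0,w2).

3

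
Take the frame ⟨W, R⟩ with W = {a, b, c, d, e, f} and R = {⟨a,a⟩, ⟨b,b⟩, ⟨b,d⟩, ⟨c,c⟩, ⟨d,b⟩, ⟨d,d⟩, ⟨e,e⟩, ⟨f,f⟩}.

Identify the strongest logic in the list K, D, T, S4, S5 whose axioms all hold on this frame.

Serial (axiom D): yes — every world has a successor (e.g. a R a).
Reflexive (axiom T): yes — every world is R-related to itself.
Transitive (axiom 4): yes — every two-step R-path is closed by a direct edge.
Euclidean (axiom 5): yes — any two successors of a common world are R-related.
So F validates K, D, T, S4, S5. The strongest is S5.

S5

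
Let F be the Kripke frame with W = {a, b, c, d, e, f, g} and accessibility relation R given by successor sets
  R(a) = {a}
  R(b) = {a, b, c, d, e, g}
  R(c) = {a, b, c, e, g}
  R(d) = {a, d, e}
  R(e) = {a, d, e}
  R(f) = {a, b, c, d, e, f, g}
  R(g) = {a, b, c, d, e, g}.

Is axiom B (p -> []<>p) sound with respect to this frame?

The schema B characterises exactly the symmetric frames.
Symmetric: no — b R a but not a R b.

No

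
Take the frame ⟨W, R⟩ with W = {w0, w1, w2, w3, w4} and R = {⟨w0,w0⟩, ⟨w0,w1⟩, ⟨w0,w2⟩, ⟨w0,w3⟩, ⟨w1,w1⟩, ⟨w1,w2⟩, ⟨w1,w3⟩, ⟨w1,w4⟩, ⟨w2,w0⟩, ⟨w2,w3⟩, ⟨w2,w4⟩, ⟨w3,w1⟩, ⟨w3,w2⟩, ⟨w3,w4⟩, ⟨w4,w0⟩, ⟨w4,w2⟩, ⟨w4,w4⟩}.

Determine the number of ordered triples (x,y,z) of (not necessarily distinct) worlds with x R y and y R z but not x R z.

Enumerating: (w0,w1,w4), (w0,w2,w4), (w0,w3,w4), (w1,w2,w0), (w1,w4,w0), (w2,w0,w1), (w2,w0,w2), (w2,w3,w1), (w2,w3,w2), (w2,w4,w2), (w3,w1,w3), (w3,w2,w0), (w3,w2,w3), (w3,w4,w0), (w4,w0,w1), (w4,w0,w3), (w4,w2,w3).

17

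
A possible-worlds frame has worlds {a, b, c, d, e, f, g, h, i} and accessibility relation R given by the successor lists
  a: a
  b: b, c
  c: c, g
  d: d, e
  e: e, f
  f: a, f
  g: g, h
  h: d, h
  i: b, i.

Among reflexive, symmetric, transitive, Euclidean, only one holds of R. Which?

reflexive

Reflexive: yes — every world is R-related to itself.
Symmetric: no — b R c but not c R b.
Transitive: no — b R c and c R g, but not b R g.
Euclidean: no — b R c and b R b, but not c R b.
Only reflexive holds.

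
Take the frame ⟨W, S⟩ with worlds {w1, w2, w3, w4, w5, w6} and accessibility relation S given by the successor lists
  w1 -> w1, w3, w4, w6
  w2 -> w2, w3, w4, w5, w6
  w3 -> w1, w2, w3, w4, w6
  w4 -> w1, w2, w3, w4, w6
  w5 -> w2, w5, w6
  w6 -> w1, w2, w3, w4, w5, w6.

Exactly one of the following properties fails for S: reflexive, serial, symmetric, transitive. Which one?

transitive

Reflexive: yes — every world is S-related to itself.
Serial: yes — every world has a successor (e.g. w1 S w1).
Symmetric: yes — every pair in S has its reverse in S.
Transitive: no — w1 S w3 and w3 S w2, but not w1 S w2.
Only transitive fails.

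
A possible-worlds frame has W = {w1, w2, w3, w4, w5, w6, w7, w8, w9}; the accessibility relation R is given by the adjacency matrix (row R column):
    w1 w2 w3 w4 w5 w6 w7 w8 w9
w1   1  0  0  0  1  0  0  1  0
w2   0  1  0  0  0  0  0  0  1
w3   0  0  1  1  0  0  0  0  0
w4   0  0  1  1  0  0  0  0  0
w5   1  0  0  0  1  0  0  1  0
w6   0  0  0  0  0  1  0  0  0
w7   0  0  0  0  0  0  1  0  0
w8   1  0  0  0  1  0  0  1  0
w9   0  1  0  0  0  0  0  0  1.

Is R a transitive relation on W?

Yes

Transitive: yes — every two-step R-path is closed by a direct edge.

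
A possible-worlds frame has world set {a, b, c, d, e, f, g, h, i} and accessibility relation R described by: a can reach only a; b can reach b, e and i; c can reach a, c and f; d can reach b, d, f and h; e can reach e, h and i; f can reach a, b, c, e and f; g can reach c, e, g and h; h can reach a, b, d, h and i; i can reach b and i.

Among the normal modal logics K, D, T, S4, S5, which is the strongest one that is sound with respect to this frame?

Serial (axiom D): yes — every world has a successor (e.g. a R a).
Reflexive (axiom T): yes — every world is R-related to itself.
Transitive (axiom 4): no — b R e and e R h, but not b R h.
Euclidean (axiom 5): no — b R i and b R e, but not i R e.
So F validates K, D, T; S4 would additionally require R to be transitive. The strongest is T.

T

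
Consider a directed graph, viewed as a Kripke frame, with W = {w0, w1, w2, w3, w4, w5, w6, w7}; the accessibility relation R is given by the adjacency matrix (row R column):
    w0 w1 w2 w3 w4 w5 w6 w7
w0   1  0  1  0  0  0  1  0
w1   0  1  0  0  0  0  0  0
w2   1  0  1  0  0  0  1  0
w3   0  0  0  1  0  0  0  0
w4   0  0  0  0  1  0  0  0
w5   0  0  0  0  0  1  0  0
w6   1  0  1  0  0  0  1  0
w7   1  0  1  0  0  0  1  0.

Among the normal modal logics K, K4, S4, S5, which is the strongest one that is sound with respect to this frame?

Transitive (axiom 4): yes — every two-step R-path is closed by a direct edge.
Reflexive (axiom T): no — w7 is not related to itself.
Euclidean (axiom 5): yes — any two successors of a common world are R-related.
So F validates K, K4; S4 would additionally require R to be reflexive. The strongest is K4.

K4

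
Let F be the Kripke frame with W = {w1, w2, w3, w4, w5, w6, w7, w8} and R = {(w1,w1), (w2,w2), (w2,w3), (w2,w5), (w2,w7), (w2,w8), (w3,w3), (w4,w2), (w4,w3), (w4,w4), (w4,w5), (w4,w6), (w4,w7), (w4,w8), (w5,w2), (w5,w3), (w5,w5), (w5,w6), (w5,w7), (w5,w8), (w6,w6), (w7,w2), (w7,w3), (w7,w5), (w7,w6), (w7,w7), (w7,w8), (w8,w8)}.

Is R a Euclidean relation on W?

No

Euclidean: no — w2 R w3 and w2 R w5, but not w3 R w5.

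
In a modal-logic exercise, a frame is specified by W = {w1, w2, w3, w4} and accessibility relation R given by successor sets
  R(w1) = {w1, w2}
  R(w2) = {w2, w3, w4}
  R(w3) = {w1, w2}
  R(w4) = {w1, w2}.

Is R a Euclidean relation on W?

No

Euclidean: no — w2 R w3 and w2 R w4, but not w3 R w4.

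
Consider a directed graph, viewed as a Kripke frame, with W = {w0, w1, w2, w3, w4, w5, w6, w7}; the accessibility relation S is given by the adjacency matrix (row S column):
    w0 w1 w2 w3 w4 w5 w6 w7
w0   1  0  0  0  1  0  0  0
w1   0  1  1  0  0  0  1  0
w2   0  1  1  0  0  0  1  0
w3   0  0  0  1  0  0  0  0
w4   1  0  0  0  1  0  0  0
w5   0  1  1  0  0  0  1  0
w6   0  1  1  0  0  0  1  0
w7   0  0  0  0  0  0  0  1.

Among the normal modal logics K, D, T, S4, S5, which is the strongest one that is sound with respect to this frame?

Serial (axiom D): yes — every world has a successor (e.g. w0 S w0).
Reflexive (axiom T): no — w5 is not related to itself.
Transitive (axiom 4): yes — every two-step S-path is closed by a direct edge.
Euclidean (axiom 5): yes — any two successors of a common world are S-related.
So F validates K, D; T would additionally require S to be reflexive. The strongest is D.

D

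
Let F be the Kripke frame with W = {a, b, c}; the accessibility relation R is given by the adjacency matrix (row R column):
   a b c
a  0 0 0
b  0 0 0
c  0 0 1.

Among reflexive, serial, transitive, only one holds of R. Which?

transitive

Reflexive: no — a is not related to itself.
Serial: no — a has no R-successor.
Transitive: yes — every two-step R-path is closed by a direct edge.
Only transitive holds.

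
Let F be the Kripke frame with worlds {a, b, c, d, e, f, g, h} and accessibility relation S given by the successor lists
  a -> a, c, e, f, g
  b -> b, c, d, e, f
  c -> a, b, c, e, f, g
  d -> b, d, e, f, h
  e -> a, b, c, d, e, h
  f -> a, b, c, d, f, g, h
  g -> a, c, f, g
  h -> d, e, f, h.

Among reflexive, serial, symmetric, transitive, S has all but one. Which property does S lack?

transitive

Reflexive: yes — every world is S-related to itself.
Serial: yes — every world has a successor (e.g. a S a).
Symmetric: yes — every pair in S has its reverse in S.
Transitive: no — a S c and c S b, but not a S b.
Only transitive fails.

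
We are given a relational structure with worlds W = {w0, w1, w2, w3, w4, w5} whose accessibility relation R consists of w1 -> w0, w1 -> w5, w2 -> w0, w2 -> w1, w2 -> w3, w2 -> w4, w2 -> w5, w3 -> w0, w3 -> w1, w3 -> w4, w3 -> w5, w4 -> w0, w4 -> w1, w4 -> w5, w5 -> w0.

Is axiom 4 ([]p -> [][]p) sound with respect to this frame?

Axiom 4 corresponds to the accessibility relation being transitive.
Transitive: yes — every two-step R-path is closed by a direct edge.

Yes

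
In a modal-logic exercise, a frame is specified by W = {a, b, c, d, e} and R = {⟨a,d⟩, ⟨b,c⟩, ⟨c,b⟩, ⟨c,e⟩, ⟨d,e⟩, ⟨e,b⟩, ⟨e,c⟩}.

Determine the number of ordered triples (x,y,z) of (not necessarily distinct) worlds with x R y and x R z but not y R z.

8

Enumerating: (a,d,d), (b,c,c), (c,b,b), (c,b,e), (c,e,e), (d,e,e), (e,b,b), (e,c,c).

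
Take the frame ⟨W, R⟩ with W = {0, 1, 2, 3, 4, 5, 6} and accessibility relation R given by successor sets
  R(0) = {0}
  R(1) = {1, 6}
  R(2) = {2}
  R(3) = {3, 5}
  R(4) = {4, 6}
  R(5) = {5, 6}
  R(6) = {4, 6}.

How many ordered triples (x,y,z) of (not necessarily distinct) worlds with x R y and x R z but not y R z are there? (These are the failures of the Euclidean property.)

3

Enumerating: (1,6,1), (3,5,3), (5,6,5).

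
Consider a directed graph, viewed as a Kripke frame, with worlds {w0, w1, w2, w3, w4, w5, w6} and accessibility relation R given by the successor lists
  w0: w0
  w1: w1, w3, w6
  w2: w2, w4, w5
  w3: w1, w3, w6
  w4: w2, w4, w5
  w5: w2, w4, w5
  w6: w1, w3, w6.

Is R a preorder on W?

Reflexive: yes — every world is R-related to itself.
Transitive: yes — every two-step R-path is closed by a direct edge.
So R is a preorder.

Yes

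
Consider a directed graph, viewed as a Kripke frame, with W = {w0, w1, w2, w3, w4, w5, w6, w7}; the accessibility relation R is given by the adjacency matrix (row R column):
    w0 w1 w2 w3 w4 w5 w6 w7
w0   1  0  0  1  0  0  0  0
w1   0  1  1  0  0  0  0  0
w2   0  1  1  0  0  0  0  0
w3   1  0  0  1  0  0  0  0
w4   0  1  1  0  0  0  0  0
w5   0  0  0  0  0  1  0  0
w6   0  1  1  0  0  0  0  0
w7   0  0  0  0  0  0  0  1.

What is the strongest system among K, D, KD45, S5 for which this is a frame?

Serial (axiom D): yes — every world has a successor (e.g. w0 R w0).
Euclidean (axiom 5): yes — any two successors of a common world are R-related.
Transitive (axiom 4): yes — every two-step R-path is closed by a direct edge.
Reflexive (axiom T): no — w4 is not related to itself.
So F validates K, D, KD45; S5 would additionally require R to be reflexive. The strongest is KD45.

KD45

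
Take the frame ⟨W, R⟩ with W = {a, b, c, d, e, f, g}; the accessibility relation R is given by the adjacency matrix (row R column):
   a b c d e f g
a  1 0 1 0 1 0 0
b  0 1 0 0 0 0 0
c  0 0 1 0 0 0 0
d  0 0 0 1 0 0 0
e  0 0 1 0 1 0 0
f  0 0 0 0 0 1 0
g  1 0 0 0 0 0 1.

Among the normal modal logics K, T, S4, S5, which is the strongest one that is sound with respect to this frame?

Reflexive (axiom T): yes — every world is R-related to itself.
Transitive (axiom 4): no — g R a and a R c, but not g R c.
Euclidean (axiom 5): no — a R c and a R e, but not c R e.
So F validates K, T; S4 would additionally require R to be transitive. The strongest is T.

T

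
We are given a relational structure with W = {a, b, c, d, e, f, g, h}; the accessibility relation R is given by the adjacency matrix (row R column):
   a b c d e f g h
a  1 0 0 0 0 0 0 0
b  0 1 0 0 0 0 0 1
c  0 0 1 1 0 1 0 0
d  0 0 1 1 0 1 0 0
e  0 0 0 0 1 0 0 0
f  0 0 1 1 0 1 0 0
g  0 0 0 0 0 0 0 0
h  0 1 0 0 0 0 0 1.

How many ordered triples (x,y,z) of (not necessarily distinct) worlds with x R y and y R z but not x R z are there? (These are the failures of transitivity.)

0

R is transitive; there are no such tuples.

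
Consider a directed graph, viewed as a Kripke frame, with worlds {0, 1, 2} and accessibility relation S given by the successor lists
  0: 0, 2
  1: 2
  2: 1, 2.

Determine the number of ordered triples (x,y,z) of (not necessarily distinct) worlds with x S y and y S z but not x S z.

2

Enumerating: (0,2,1), (1,2,1).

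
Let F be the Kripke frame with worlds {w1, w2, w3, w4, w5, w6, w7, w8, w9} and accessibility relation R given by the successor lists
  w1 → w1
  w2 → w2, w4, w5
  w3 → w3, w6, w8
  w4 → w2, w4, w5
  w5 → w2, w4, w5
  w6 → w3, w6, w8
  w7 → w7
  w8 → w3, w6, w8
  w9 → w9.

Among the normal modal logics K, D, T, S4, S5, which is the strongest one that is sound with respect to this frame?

Serial (axiom D): yes — every world has a successor (e.g. w1 R w1).
Reflexive (axiom T): yes — every world is R-related to itself.
Transitive (axiom 4): yes — every two-step R-path is closed by a direct edge.
Euclidean (axiom 5): yes — any two successors of a common world are R-related.
So F validates K, D, T, S4, S5. The strongest is S5.

S5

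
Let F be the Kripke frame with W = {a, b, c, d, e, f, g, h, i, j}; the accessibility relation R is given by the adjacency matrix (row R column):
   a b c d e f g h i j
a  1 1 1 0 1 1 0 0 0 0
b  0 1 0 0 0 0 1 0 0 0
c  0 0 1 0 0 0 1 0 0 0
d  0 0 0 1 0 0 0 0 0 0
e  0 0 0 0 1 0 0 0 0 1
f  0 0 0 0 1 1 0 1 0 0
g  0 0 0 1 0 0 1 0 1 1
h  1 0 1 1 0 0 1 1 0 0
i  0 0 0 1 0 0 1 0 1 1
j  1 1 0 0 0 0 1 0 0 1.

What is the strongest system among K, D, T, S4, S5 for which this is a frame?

T

Serial (axiom D): yes — every world has a successor (e.g. a R a).
Reflexive (axiom T): yes — every world is R-related to itself.
Transitive (axiom 4): no — a R b and b R g, but not a R g.
Euclidean (axiom 5): no — a R b and a R c, but not b R c.
So F validates K, D, T; S4 would additionally require R to be transitive. The strongest is T.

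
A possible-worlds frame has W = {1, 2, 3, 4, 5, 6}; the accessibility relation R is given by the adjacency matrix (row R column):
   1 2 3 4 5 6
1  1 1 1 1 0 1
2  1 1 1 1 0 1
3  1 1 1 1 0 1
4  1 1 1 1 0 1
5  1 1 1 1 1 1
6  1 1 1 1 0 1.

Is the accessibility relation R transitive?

Yes

Transitive: yes — every two-step R-path is closed by a direct edge.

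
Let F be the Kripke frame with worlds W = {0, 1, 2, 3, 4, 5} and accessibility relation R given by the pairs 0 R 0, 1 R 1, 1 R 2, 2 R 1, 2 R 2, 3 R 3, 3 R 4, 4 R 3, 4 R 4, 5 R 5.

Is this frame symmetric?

Yes

Symmetric: yes — every pair in R has its reverse in R.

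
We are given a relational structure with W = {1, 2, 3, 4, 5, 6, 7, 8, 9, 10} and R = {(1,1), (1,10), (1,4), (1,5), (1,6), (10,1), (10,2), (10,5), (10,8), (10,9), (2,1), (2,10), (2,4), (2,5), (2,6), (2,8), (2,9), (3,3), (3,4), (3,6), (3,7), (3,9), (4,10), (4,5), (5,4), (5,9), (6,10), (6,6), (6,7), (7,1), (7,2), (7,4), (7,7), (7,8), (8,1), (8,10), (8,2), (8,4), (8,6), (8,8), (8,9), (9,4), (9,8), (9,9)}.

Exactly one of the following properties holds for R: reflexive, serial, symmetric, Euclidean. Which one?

Reflexive: no — 2 is not related to itself.
Serial: yes — every world has a successor (e.g. 1 R 1).
Symmetric: no — 1 R 4 but not 4 R 1.
Euclidean: no — 1 R 10 and 1 R 4, but not 10 R 4.
Only serial holds.

serial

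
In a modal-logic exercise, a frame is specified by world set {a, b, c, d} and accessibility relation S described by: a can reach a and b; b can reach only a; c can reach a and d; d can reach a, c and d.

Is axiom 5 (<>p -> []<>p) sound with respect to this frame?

The schema 5 characterises exactly the Euclidean frames.
Euclidean: no — c S a and c S d, but not a S d.

No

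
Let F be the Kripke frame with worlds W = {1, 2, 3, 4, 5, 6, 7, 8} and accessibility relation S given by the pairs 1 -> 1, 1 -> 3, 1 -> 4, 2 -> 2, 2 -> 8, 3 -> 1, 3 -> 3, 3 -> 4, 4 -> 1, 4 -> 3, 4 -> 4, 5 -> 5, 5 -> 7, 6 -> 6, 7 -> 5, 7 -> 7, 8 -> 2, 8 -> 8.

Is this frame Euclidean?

Yes

Euclidean: yes — any two successors of a common world are S-related.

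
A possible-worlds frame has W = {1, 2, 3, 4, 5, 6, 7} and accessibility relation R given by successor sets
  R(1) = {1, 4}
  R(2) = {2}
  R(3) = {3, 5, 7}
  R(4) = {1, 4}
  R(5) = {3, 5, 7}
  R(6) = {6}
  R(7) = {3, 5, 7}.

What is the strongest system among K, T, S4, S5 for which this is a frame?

Reflexive (axiom T): yes — every world is R-related to itself.
Transitive (axiom 4): yes — every two-step R-path is closed by a direct edge.
Euclidean (axiom 5): yes — any two successors of a common world are R-related.
So F validates K, T, S4, S5. The strongest is S5.

S5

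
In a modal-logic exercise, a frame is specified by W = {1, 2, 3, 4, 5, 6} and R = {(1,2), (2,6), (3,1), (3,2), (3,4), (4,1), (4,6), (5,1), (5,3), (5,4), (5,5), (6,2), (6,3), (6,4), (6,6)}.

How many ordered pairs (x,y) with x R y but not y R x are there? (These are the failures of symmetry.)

9

Enumerating: (1,2), (3,1), (3,2), (3,4), (4,1), (5,1), (5,3), (5,4), (6,3).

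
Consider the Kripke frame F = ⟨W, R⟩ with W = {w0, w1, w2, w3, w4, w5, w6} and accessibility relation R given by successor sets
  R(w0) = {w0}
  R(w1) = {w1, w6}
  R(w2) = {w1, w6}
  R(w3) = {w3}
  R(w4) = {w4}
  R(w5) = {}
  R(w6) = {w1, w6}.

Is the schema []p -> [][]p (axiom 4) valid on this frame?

Yes

By correspondence theory, 4 is valid on a frame iff R is transitive.
Transitive: yes — every two-step R-path is closed by a direct edge.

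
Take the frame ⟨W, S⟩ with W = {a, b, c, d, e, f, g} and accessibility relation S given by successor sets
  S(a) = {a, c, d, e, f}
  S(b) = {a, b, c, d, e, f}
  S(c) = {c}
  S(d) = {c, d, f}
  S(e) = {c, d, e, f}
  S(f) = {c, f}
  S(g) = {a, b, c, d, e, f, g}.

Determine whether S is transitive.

Transitive: yes — every two-step S-path is closed by a direct edge.

Yes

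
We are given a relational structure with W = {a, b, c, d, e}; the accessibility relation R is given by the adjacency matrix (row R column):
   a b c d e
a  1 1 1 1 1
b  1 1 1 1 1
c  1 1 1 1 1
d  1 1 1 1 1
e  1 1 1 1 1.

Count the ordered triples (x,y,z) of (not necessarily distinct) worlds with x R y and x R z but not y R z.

R is Euclidean; there are no such tuples.

0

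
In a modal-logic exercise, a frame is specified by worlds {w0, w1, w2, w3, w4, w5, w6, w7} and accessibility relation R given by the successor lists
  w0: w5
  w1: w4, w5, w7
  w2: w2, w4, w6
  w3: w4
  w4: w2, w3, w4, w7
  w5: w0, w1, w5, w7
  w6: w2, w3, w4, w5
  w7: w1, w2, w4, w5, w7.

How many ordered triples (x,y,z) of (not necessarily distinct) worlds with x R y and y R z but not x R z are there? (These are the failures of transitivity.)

Enumerating: (w0,w5,w0), (w0,w5,w1), (w0,w5,w7), (w1,w4,w2), (w1,w4,w3), (w1,w5,w0), (w1,w5,w1), (w1,w7,w1), (w1,w7,w2), (w2,w4,w3), (w2,w4,w7), (w2,w6,w3), … and 18 more.
Total: 30.

30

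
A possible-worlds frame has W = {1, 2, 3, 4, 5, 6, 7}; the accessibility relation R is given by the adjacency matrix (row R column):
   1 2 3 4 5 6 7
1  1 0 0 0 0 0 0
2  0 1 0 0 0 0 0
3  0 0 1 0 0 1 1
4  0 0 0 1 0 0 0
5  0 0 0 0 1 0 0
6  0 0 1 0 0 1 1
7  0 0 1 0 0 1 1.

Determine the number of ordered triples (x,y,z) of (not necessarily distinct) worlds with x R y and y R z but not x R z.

R is transitive; there are no such tuples.

0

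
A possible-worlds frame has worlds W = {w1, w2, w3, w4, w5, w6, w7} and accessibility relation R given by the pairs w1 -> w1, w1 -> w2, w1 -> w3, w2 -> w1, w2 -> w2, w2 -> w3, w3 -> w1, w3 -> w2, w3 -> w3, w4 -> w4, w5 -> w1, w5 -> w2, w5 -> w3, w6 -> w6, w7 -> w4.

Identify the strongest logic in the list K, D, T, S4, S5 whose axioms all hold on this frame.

D

Serial (axiom D): yes — every world has a successor (e.g. w1 R w1).
Reflexive (axiom T): no — w5 is not related to itself.
Transitive (axiom 4): yes — every two-step R-path is closed by a direct edge.
Euclidean (axiom 5): yes — any two successors of a common world are R-related.
So F validates K, D; T would additionally require R to be reflexive. The strongest is D.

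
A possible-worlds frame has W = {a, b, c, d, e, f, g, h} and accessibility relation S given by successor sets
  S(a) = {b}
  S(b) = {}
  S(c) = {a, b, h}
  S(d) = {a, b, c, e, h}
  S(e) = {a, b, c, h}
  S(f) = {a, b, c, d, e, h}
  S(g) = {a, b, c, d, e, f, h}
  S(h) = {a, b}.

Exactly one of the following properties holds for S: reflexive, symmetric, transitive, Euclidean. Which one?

transitive

Reflexive: no — a is not related to itself.
Symmetric: no — a S b but not b S a.
Transitive: yes — every two-step S-path is closed by a direct edge.
Euclidean: no — c S a and c S h, but not a S h.
Only transitive holds.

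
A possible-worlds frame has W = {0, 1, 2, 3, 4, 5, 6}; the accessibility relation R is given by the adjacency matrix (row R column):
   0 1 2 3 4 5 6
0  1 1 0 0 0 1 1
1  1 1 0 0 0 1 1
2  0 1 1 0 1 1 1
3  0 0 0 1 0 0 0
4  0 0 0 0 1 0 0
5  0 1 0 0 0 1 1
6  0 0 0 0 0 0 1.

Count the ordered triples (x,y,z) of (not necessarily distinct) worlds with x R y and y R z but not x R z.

2

Enumerating: (2,1,0), (5,1,0).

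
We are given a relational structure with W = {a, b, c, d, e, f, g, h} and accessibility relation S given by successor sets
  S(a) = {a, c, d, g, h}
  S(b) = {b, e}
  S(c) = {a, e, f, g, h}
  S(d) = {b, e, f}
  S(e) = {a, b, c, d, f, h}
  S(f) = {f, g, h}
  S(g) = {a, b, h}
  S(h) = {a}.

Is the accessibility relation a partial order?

Reflexive: no — c is not related to itself.
Transitive: no — a S c and c S e, but not a S e.
Antisymmetric: no — a S c and c S a with a ≠ c.
So S is not a partial order.

No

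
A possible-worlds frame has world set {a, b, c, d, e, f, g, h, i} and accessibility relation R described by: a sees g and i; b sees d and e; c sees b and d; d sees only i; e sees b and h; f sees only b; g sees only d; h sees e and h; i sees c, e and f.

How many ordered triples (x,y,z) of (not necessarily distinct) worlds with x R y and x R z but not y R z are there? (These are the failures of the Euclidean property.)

Enumerating: (a,g,g), (a,g,i), (a,i,g), (a,i,i), (b,d,d), (b,d,e), (b,e,d), (b,e,e), (c,b,b), (c,d,b), (c,d,d), (d,i,i), … and 15 more.
Total: 27.

27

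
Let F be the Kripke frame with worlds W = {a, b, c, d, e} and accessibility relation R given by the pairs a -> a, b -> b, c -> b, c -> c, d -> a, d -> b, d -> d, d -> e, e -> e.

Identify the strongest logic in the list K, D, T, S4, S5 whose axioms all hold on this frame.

Serial (axiom D): yes — every world has a successor (e.g. a R a).
Reflexive (axiom T): yes — every world is R-related to itself.
Transitive (axiom 4): yes — every two-step R-path is closed by a direct edge.
Euclidean (axiom 5): no — d R a and d R b, but not a R b.
So F validates K, D, T, S4; S5 would additionally require R to be Euclidean. The strongest is S4.

S4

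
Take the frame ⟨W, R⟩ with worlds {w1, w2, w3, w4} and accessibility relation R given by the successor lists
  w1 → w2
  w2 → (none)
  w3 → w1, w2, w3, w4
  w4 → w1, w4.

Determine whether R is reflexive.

No

Reflexive: no — w1 is not related to itself.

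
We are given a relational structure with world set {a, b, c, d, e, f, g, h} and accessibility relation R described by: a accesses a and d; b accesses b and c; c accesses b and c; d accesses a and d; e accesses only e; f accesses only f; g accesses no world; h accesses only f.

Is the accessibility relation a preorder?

No

Reflexive: no — g is not related to itself.
Transitive: yes — every two-step R-path is closed by a direct edge.
So R is not a preorder.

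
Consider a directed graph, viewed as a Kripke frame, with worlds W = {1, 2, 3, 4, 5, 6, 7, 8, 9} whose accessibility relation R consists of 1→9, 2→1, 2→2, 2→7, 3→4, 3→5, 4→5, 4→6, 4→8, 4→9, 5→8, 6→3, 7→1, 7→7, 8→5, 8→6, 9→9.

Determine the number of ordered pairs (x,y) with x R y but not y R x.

Enumerating: (1,9), (2,1), (2,7), (3,4), (3,5), (4,5), (4,6), (4,8), (4,9), (6,3), (7,1), (8,6).

12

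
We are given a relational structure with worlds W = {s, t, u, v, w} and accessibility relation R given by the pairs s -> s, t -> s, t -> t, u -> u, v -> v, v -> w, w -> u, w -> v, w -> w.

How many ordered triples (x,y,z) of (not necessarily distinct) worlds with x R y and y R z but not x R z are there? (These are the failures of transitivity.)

Enumerating: (v,w,u).

1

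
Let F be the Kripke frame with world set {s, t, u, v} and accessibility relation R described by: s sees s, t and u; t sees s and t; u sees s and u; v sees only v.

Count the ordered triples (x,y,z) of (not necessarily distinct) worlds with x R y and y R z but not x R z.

2

Enumerating: (t,s,u), (u,s,t).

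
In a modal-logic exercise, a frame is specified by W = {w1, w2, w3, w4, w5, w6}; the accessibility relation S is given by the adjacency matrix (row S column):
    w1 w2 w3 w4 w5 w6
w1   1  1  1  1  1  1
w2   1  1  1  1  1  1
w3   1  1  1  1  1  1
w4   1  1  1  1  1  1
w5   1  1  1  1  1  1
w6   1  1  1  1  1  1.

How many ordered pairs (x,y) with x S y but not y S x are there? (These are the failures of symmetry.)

S is symmetric; there are no such tuples.

0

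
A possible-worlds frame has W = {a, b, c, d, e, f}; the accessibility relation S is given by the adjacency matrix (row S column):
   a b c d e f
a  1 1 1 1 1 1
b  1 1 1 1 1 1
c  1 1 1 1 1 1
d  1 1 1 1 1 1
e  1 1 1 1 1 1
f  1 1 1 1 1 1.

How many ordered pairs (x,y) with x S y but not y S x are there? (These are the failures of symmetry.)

0

S is symmetric; there are no such tuples.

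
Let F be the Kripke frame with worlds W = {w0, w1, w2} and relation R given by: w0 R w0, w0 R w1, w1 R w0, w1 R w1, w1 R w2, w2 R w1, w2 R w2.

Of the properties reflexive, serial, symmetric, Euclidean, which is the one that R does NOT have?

Euclidean

Reflexive: yes — every world is R-related to itself.
Serial: yes — every world has a successor (e.g. w0 R w0).
Symmetric: yes — every pair in R has its reverse in R.
Euclidean: no — w1 R w0 and w1 R w2, but not w0 R w2.
Only Euclidean fails.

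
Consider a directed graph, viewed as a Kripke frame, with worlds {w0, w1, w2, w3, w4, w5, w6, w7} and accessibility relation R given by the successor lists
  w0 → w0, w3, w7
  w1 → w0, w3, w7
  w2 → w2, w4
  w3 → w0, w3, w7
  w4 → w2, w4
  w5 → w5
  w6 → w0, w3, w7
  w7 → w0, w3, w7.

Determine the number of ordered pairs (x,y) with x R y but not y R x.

6

Enumerating: (w1,w0), (w1,w3), (w1,w7), (w6,w0), (w6,w3), (w6,w7).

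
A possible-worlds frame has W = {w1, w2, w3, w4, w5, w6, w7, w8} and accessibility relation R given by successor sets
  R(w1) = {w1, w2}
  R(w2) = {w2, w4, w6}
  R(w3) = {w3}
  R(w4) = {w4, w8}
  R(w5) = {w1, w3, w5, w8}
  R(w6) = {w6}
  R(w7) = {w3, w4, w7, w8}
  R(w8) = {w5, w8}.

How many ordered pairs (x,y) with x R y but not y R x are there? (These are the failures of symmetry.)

Enumerating: (w1,w2), (w2,w4), (w2,w6), (w4,w8), (w5,w1), (w5,w3), (w7,w3), (w7,w4), (w7,w8).

9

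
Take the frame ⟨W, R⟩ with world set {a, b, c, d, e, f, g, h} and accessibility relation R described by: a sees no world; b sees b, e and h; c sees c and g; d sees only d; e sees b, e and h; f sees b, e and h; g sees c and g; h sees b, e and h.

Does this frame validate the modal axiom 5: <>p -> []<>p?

Axiom 5 corresponds to the accessibility relation being Euclidean.
Euclidean: yes — any two successors of a common world are R-related.

Yes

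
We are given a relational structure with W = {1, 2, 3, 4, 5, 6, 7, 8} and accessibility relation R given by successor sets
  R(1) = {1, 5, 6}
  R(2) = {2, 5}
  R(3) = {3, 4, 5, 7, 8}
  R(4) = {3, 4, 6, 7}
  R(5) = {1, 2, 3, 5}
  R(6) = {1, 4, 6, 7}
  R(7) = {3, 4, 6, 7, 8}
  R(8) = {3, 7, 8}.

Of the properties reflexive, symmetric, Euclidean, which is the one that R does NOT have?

Euclidean

Reflexive: yes — every world is R-related to itself.
Symmetric: yes — every pair in R has its reverse in R.
Euclidean: no — 1 R 5 and 1 R 6, but not 5 R 6.
Only Euclidean fails.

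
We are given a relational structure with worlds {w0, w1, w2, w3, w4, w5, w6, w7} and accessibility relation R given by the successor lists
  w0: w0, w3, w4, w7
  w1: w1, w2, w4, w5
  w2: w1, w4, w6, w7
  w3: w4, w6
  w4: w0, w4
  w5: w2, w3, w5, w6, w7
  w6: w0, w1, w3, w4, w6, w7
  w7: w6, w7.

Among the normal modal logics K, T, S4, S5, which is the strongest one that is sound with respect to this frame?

K

Reflexive (axiom T): no — w2 is not related to itself.
Transitive (axiom 4): no — w0 R w3 and w3 R w6, but not w0 R w6.
Euclidean (axiom 5): no — w0 R w3 and w0 R w7, but not w3 R w7.
So F validates K; T would additionally require R to be reflexive. The strongest is K.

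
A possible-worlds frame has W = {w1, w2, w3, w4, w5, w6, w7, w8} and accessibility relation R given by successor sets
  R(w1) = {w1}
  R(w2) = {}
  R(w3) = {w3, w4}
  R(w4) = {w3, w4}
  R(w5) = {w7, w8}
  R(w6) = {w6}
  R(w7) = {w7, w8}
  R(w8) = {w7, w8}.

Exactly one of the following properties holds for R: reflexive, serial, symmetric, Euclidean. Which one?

Euclidean

Reflexive: no — w2 is not related to itself.
Serial: no — w2 has no R-successor.
Symmetric: no — w5 R w7 but not w7 R w5.
Euclidean: yes — any two successors of a common world are R-related.
Only Euclidean holds.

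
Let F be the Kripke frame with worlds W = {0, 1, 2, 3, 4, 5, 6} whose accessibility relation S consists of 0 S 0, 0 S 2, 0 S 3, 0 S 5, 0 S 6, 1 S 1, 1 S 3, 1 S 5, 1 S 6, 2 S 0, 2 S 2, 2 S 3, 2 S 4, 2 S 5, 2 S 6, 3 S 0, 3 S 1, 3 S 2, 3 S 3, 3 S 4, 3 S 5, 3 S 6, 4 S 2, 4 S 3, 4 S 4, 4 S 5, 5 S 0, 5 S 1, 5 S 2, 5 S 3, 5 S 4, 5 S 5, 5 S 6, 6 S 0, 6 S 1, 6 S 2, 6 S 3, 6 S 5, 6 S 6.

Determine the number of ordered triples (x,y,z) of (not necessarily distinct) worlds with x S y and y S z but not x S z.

Enumerating: (0,2,4), (0,3,1), (0,3,4), (0,5,1), (0,5,4), (0,6,1), (1,3,0), (1,3,2), (1,3,4), (1,5,0), (1,5,2), (1,5,4), … and 16 more.
Total: 28.

28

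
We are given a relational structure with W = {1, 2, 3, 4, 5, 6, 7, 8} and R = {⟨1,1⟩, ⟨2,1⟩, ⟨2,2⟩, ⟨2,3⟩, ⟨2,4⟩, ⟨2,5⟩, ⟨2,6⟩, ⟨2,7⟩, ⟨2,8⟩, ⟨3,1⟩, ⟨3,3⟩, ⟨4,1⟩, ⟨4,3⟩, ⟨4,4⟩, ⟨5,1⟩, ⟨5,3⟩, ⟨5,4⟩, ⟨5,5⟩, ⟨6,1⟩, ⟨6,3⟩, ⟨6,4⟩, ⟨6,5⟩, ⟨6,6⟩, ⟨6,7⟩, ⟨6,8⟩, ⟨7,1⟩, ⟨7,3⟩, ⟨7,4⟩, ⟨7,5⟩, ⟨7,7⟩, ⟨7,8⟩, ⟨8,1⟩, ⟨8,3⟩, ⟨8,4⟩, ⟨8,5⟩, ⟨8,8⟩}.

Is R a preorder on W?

Reflexive: yes — every world is R-related to itself.
Transitive: yes — every two-step R-path is closed by a direct edge.
So R is a preorder.

Yes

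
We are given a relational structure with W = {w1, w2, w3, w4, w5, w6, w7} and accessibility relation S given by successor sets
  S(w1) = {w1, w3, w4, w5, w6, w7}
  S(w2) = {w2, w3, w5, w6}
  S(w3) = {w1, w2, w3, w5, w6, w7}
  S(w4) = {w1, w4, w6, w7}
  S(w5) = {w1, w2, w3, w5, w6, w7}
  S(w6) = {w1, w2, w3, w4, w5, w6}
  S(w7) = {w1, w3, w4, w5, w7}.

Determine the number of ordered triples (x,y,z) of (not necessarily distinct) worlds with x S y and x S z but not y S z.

Enumerating: (w1,w3,w4), (w1,w4,w3), (w1,w4,w5), (w1,w5,w4), (w1,w6,w7), (w1,w7,w6), (w3,w1,w2), (w3,w2,w1), (w3,w2,w7), (w3,w6,w7), (w3,w7,w2), (w3,w7,w6), … and 20 more.
Total: 32.

32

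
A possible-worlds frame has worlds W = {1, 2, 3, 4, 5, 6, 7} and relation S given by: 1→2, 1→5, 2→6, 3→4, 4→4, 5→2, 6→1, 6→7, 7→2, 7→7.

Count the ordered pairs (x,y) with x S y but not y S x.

Enumerating: (1,2), (1,5), (2,6), (3,4), (5,2), (6,1), (6,7), (7,2).

8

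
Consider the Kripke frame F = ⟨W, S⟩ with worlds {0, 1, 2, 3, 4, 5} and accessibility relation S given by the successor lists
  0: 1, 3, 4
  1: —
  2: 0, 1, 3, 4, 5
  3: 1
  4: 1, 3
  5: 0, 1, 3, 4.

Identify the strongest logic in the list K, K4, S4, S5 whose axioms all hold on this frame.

Transitive (axiom 4): yes — every two-step S-path is closed by a direct edge.
Reflexive (axiom T): no — 0 is not related to itself.
Euclidean (axiom 5): no — 0 S 1 and 0 S 3, but not 1 S 3.
So F validates K, K4; S4 would additionally require S to be reflexive. The strongest is K4.

K4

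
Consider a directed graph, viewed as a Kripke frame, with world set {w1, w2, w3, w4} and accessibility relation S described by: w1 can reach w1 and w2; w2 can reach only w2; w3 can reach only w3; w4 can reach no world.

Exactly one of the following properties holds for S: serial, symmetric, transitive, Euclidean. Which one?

transitive

Serial: no — w4 has no S-successor.
Symmetric: no — w1 S w2 but not w2 S w1.
Transitive: yes — every two-step S-path is closed by a direct edge.
Euclidean: no — w1 S w2 and w1 S w1, but not w2 S w1.
Only transitive holds.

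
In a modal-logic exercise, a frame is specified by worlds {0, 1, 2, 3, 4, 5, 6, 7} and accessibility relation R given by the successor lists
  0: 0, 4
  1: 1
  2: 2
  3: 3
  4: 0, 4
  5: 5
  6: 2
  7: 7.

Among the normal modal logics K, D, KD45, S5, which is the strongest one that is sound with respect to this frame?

Serial (axiom D): yes — every world has a successor (e.g. 0 R 0).
Euclidean (axiom 5): yes — any two successors of a common world are R-related.
Transitive (axiom 4): yes — every two-step R-path is closed by a direct edge.
Reflexive (axiom T): no — 6 is not related to itself.
So F validates K, D, KD45; S5 would additionally require R to be reflexive. The strongest is KD45.

KD45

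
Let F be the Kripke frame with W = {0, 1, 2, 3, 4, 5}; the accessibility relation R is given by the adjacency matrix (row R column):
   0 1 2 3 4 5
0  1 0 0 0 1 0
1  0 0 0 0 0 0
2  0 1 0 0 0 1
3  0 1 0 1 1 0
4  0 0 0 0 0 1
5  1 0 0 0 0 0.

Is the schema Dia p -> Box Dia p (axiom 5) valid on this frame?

Axiom 5 corresponds to the accessibility relation being Euclidean.
Euclidean: no — 2 R 1 and 2 R 5, but not 1 R 5.

No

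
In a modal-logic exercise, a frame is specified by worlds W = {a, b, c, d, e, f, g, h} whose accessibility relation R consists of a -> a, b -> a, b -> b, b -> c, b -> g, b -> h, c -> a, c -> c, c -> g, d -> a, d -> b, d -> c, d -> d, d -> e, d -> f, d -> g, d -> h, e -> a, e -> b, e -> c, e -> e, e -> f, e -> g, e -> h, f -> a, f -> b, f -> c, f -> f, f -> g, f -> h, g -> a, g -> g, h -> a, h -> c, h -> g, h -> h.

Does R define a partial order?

Reflexive: yes — every world is R-related to itself.
Transitive: yes — every two-step R-path is closed by a direct edge.
Antisymmetric: yes — no distinct pair is related both ways.
So R is a partial order.

Yes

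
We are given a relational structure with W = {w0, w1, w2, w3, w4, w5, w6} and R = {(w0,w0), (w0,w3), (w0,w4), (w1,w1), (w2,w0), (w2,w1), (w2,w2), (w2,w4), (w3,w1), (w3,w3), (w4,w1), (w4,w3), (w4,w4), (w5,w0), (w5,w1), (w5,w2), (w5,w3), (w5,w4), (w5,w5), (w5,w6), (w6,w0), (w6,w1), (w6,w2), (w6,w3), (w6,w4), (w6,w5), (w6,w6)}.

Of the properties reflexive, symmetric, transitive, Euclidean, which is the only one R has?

reflexive

Reflexive: yes — every world is R-related to itself.
Symmetric: no — w0 R w3 but not w3 R w0.
Transitive: no — w0 R w3 and w3 R w1, but not w0 R w1.
Euclidean: no — w0 R w3 and w0 R w4, but not w3 R w4.
Only reflexive holds.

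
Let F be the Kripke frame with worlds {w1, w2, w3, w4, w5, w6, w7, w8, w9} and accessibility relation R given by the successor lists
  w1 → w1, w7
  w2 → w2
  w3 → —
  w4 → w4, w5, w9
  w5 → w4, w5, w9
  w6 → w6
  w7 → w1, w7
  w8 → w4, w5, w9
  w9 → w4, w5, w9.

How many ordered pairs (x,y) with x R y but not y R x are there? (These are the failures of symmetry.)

Enumerating: (w8,w4), (w8,w5), (w8,w9).

3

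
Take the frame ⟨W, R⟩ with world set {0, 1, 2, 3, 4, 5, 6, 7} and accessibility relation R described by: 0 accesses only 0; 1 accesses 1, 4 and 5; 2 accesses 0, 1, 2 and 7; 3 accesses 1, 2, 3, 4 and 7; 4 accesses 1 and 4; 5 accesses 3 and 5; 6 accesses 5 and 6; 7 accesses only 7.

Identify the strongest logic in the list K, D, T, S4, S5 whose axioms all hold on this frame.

Serial (axiom D): yes — every world has a successor (e.g. 0 R 0).
Reflexive (axiom T): yes — every world is R-related to itself.
Transitive (axiom 4): no — 1 R 5 and 5 R 3, but not 1 R 3.
Euclidean (axiom 5): no — 1 R 4 and 1 R 5, but not 4 R 5.
So F validates K, D, T; S4 would additionally require R to be transitive. The strongest is T.

T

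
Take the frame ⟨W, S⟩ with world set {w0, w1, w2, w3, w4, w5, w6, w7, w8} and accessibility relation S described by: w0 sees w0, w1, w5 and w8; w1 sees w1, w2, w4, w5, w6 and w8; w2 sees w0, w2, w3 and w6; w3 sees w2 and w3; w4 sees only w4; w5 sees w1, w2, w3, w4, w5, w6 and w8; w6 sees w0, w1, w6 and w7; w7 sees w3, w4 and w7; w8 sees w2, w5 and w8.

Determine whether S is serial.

Yes

Serial: yes — every world has a successor (e.g. w0 S w0).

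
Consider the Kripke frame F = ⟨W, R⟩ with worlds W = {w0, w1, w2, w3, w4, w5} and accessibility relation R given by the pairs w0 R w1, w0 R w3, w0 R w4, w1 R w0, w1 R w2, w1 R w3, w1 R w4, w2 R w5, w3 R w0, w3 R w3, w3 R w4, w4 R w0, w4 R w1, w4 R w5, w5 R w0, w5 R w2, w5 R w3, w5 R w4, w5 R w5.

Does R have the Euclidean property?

Euclidean: no — w0 R w3 and w0 R w1, but not w3 R w1.

No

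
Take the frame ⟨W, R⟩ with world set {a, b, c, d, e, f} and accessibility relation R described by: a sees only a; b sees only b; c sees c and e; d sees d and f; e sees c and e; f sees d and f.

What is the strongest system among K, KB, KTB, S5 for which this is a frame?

S5

Symmetric (axiom B): yes — every pair in R has its reverse in R.
Reflexive (axiom T): yes — every world is R-related to itself.
Euclidean (axiom 5): yes — any two successors of a common world are R-related.
So F validates K, KB, KTB, S5. The strongest is S5.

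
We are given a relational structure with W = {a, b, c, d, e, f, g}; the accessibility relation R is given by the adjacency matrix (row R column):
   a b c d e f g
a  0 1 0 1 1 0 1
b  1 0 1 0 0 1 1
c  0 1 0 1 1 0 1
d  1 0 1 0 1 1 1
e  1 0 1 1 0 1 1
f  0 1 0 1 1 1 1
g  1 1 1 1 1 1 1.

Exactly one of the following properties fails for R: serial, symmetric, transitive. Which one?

transitive

Serial: yes — every world has a successor (e.g. a R b).
Symmetric: yes — every pair in R has its reverse in R.
Transitive: no — a R b and b R c, but not a R c.
Only transitive fails.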